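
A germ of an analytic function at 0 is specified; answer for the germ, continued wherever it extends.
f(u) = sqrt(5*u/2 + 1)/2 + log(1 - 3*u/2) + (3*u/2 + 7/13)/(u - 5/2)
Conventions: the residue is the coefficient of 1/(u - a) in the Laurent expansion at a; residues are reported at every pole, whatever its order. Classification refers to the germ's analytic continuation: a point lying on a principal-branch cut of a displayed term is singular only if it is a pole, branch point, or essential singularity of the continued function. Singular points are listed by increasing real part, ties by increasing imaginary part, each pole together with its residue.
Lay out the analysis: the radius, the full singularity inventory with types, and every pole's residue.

Denominator factor (u - 5/2): pole of order 1 at 5/2, modulus 5/2.
Branch term (1)*log(1 - u/(2/3)): its argument vanishes at u = 2/3, a logarithmic branch point, modulus 2/3.
Branch term (1/2)*sqrt(1 - u/(-2/5)): its argument vanishes at u = -2/5, a square-root branch point, modulus 2/5.
The radius of convergence is the smallest modulus among the singular points: 2/5.
The branch terms are analytic at 5/2 and contribute nothing to the residue; only the rational part matters.
At the order-1 pole 5/2 set g(u) = (u - (5/2))*(rational part) = 3*u/2 + 7/13.
Simple pole: residue = g(a) at a = 5/2, which is 223/52.
List the singular points by increasing real part (a conjugate pair: the negative imaginary part first).

Radius of convergence at 0: 2/5.
At -2/5: an algebraic (square-root) branch point.
At 2/3: a logarithmic branch point.
At 5/2: a pole of order 1; residue 223/52.


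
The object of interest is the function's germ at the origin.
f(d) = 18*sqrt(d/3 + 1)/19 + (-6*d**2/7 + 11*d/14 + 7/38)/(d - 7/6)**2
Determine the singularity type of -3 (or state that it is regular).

The point is an algebraic (square-root) branch point.

The term (18/19)*sqrt(1 - d/(-3)) has argument 1 - -3/(-3) = 0 at -3: a square-root (algebraic, two-sheeted) branch point; the remaining terms are analytic or single-valued there.


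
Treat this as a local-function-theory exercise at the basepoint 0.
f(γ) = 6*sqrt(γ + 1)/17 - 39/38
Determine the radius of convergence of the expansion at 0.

The radius of convergence is 1.

Branch term (6/17)*sqrt(1 - γ/(-1)): its argument vanishes at γ = -1, a square-root branch point, modulus 1.
The radius of convergence is the smallest modulus among the singular points: 1.


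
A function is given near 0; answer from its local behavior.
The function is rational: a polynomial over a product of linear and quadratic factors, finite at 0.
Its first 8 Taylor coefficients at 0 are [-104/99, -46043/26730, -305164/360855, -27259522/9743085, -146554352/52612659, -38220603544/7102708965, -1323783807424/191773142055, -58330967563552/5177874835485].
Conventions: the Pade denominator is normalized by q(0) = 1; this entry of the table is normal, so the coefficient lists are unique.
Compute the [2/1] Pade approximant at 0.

The Pade approximant has numerator coefficients [-104/99, 14711149/8392010, 244366721/50352060]; denominator coefficients [1, -13629761/4119714].

Taylor coefficients needed (read off): a_0 = -104/99, a_1 = -46043/26730, a_2 = -305164/360855, a_3 = -27259522/9743085.
Write the denominator as Q(n) = 1 + q1*n. Requiring Q*f - P = O(n^4) with deg P <= 2 kills the coefficients of n^3..n^3 in Q*f:
  n^3: a_3 + q1*a_2 = 0, i.e. -27259522/9743085 + (-305164/360855)*q1 = 0.
Solving this linear system: q1 = -13629761/4119714.
The numerator is Q*f truncated at degree 2: P0 = a_0 = -104/99; P1 = a_1 + q1*a_0 = 14711149/8392010; P2 = a_2 + q1*a_1 = 244366721/50352060.


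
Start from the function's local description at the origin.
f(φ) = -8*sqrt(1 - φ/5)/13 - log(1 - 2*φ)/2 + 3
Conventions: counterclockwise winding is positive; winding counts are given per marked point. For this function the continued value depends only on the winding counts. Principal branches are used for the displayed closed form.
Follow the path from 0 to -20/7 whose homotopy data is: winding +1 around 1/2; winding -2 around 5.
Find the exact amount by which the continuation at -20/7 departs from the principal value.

Continued minus principal equals -pi*i.

The rational part is single-valued and drops out of the difference; each branch term changes only by its own monodromy.
(-1/2)*log(1 - φ/(1/2)): each positive loop around 1/2 adds 2*pi*i to the log, so winding +1 contributes (-1/2)*(1)*2*pi*i = -pi*i.
(-8/13)*sqrt(1 - φ/(5)): winding -2 is even, the square root returns to the same sheet, contribution 0.
Summing the contributions at φ = -20/7 gives -pi*i.


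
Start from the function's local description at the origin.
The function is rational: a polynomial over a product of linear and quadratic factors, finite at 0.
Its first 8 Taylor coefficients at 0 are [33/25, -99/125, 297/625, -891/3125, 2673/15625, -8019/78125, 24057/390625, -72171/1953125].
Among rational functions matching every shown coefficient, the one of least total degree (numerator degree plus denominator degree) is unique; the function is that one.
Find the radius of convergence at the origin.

The radius of convergence is 5/3.

No rational of total degree below 1 reproduces all 8 coefficients; solving the [0/1] Pade equations on them gives f(d) = 11/(5*(d + 5/3)), whose expansion matches every shown term.
Denominator factor (d + 5/3): pole of order 1 at -5/3, modulus 5/3.
The radius of convergence is the smallest modulus among the singular points: 5/3.


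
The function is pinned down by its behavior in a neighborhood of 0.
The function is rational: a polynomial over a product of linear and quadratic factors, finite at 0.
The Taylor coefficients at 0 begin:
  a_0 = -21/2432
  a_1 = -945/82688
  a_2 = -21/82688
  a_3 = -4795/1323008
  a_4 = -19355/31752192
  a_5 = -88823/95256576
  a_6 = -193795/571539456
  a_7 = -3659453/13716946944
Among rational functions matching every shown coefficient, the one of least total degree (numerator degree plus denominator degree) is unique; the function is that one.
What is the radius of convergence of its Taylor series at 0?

No rational of total degree below 5 reproduces all 8 coefficients; solving the [1/4] Pade equations on them gives f(ψ) = (24*ψ/17 + 18/19)/((ψ - 12/7)*(ψ + 4)**3), whose expansion matches every shown term.
Denominator factor (ψ - 12/7): pole of order 1 at 12/7, modulus 12/7.
Denominator factor (ψ + 4)^3: pole of order 3 at -4, modulus 4.
The radius of convergence is the smallest modulus among the singular points: 12/7.

The radius of convergence is 12/7.


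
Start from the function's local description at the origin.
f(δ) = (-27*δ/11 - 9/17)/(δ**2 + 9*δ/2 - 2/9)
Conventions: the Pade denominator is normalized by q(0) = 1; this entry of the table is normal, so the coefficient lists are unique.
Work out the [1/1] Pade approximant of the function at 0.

Taylor coefficients needed (expand at 0): a_0 = 81/34, a_1 = 88695/1496, a_2 = 7248447/5984.
Write the denominator as Q(δ) = 1 + q1*δ. Requiring Q*f - P = O(δ^3) with deg P <= 1 kills the coefficients of δ^2..δ^2 in Q*f:
  δ^2: a_2 + q1*a_1 = 0, i.e. 7248447/5984 + (88695/1496)*q1 = 0.
Solving this linear system: q1 = -29829/1460.
The numerator is Q*f truncated at degree 1: P0 = a_0 = 81/34; P1 = a_1 + q1*a_0 = 1449009/136510.

The Pade approximant has numerator coefficients [81/34, 1449009/136510]; denominator coefficients [1, -29829/1460].


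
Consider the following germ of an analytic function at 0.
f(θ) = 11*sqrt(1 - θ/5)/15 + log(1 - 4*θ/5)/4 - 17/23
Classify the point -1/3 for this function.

There is no denominator, hence no pole anywhere.
Branch term sqrt(1 - θ/(5)): argument at -1/3 is 16/15, nonzero, so -1/3 is not its branch point (a point on a principal cut is still regular for the continued germ).
Branch term log(1 - θ/(5/4)): argument at -1/3 is 19/15, nonzero, so -1/3 is not its branch point (a point on a principal cut is still regular for the continued germ).
So the germ continues analytically to -1/3.

The point is a regular point.


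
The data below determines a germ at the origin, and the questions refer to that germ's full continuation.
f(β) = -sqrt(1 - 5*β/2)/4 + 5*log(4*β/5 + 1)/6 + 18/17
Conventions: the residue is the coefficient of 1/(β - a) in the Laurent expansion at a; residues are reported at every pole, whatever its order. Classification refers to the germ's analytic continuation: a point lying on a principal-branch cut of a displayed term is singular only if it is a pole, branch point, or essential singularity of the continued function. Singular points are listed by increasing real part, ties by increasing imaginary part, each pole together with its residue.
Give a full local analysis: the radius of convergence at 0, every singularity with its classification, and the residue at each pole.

Radius of convergence at 0: 2/5.
At -5/4: a logarithmic branch point.
At 2/5: an algebraic (square-root) branch point.

Branch term (-1/4)*sqrt(1 - β/(2/5)): its argument vanishes at β = 2/5, a square-root branch point, modulus 2/5.
Branch term (5/6)*log(1 - β/(-5/4)): its argument vanishes at β = -5/4, a logarithmic branch point, modulus 5/4.
The radius of convergence is the smallest modulus among the singular points: 2/5.
List the singular points by increasing real part (a conjugate pair: the negative imaginary part first).


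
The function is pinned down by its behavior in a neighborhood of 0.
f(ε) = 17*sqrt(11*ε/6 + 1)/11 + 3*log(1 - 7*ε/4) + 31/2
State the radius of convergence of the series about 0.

Branch term (17/11)*sqrt(1 - ε/(-6/11)): its argument vanishes at ε = -6/11, a square-root branch point, modulus 6/11.
Branch term (3)*log(1 - ε/(4/7)): its argument vanishes at ε = 4/7, a logarithmic branch point, modulus 4/7.
The radius of convergence is the smallest modulus among the singular points: 6/11.

The radius of convergence is 6/11.


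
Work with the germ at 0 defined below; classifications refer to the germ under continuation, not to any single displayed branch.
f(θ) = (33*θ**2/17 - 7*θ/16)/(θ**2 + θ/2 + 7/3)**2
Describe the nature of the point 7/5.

The point is a regular point.

Denominator factors: θ**2 + θ/2 + 7/3 = 749/150 at θ = 7/5 — none vanishes.
So the germ continues analytically to 7/5.


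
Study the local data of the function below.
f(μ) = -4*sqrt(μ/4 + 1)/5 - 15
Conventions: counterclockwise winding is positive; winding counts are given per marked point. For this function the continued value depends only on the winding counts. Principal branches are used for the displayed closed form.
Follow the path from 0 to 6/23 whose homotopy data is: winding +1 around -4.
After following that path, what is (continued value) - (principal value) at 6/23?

Continued minus principal equals (28/115)*sqrt(46).

The rational part is single-valued and drops out of the difference; each branch term changes only by its own monodromy.
(-4/5)*sqrt(1 - μ/(-4)): winding +1 is odd, the square root flips sign, contributing -2*(-4/5)*sqrt(1 - (6/23)/(-4)) = -2*(-4/5)*sqrt(49/46) = (28/115)*sqrt(46).
Summing the contributions at μ = 6/23 gives (28/115)*sqrt(46).


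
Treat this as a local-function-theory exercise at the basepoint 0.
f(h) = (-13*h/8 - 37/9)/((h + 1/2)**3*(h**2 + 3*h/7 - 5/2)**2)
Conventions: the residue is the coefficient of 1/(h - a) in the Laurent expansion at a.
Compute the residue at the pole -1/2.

The residue is -27497624/68001363.

At the order-3 pole -1/2 set g(h) = (h - (-1/2))^3*f(h) = (-13*h/8 - 37/9)/(h**2 + 3*h/7 - 5/2)**2.
Order-3 pole: residue = g''(a)/2; g''(-1/2) = -54995248/68001363, so the residue is -27497624/68001363.


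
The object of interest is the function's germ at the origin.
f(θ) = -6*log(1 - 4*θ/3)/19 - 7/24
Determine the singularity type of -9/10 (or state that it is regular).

There is no denominator, hence no pole anywhere.
Branch term log(1 - θ/(3/4)): argument at -9/10 is 11/5, nonzero, so -9/10 is not its branch point (a point on a principal cut is still regular for the continued germ).
So the germ continues analytically to -9/10.

The point is a regular point.


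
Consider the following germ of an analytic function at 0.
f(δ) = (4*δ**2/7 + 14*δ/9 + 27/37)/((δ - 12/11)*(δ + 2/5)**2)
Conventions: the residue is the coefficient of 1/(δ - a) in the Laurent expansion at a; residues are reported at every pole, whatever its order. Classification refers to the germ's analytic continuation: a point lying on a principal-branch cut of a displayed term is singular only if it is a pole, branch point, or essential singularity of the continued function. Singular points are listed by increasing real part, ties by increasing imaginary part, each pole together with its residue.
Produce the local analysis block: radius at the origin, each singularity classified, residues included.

Radius of convergence at 0: 2/5.
At -2/5: a pole of order 2; residue -4316719/5224548.
At 12/11: a pole of order 1; residue 7302175/5224548.

Denominator factor (δ - 12/11): pole of order 1 at 12/11, modulus 12/11.
Denominator factor (δ + 2/5)^2: pole of order 2 at -2/5, modulus 2/5.
The radius of convergence is the smallest modulus among the singular points: 2/5.
At the order-2 pole -2/5 set g(δ) = (δ - (-2/5))^2*f(δ) = (4*δ**2/7 + 14*δ/9 + 27/37)/(δ - 12/11).
Order-2 pole: residue = g'(a); g'(-2/5) = -4316719/5224548, so the residue is -4316719/5224548.
At the order-1 pole 12/11 set g(δ) = (δ - (12/11))*f(δ) = (4*δ**2/7 + 14*δ/9 + 27/37)/(δ + 2/5)**2.
Simple pole: residue = g(a) at a = 12/11, which is 7302175/5224548.
List the singular points by increasing real part (a conjugate pair: the negative imaginary part first).


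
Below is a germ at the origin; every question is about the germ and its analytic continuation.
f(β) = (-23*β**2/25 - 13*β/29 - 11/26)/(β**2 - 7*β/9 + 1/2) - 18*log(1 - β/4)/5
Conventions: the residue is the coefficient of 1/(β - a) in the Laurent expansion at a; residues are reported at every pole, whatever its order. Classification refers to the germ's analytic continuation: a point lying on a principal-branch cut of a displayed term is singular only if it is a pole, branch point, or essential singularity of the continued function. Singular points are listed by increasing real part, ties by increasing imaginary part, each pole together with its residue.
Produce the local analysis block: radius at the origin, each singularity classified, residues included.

Denominator factor (β**2 - 7*β/9 + 1/2): discriminant -113/81, complex-conjugate roots (7/18) + ((1/18)*sqrt(113))*i and (7/18) - ((1/18)*sqrt(113))*i; poles of order 1, moduli (1/2)*sqrt(2) and (1/2)*sqrt(2).
Branch term (-18/5)*log(1 - β/(4)): its argument vanishes at β = 4, a logarithmic branch point, modulus 4.
The radius of convergence is the smallest modulus among the singular points: (1/2)*sqrt(2).
The branch term is analytic at (7/18) - ((1/18)*sqrt(113))*i and contributes nothing to the residue; only the rational part matters.
The factor β**2 - 7*β/9 + 1/2 splits as (β - a)(β - a') with a = (7/18) - ((1/18)*sqrt(113))*i, a' = (7/18) + ((1/18)*sqrt(113))*i. At the order-1 pole a set g(β) = (β - a)*(rational part) = [-23*β**2/25 - 13*β/29 - 11/26] / (β - a').
Simple pole: residue = g(a) at a = (7/18) - ((1/18)*sqrt(113))*i, which is (-3797/6525) - ((317339/9585225)*sqrt(113))*i.
The branch term is analytic at (7/18) + ((1/18)*sqrt(113))*i and contributes nothing to the residue; only the rational part matters.
The factor β**2 - 7*β/9 + 1/2 splits as (β - a)(β - a') with a = (7/18) + ((1/18)*sqrt(113))*i, a' = (7/18) - ((1/18)*sqrt(113))*i. At the order-1 pole a set g(β) = (β - a)*(rational part) = [-23*β**2/25 - 13*β/29 - 11/26] / (β - a').
Simple pole: residue = g(a) at a = (7/18) + ((1/18)*sqrt(113))*i, which is (-3797/6525) + ((317339/9585225)*sqrt(113))*i.
List the singular points by increasing real part (a conjugate pair: the negative imaginary part first).

Radius of convergence at 0: (1/2)*sqrt(2).
At (7/18) - ((1/18)*sqrt(113))*i: a pole of order 1; residue (-3797/6525) - ((317339/9585225)*sqrt(113))*i.
At (7/18) + ((1/18)*sqrt(113))*i: a pole of order 1; residue (-3797/6525) + ((317339/9585225)*sqrt(113))*i.
At 4: a logarithmic branch point.


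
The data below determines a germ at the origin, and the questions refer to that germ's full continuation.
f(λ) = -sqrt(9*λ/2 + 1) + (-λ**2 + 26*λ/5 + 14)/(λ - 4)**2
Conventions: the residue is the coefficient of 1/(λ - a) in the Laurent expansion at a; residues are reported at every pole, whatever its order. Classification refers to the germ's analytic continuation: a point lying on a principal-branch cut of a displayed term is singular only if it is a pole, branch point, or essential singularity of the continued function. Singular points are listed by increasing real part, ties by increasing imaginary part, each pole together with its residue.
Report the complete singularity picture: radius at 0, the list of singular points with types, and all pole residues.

Radius of convergence at 0: 2/9.
At -2/9: an algebraic (square-root) branch point.
At 4: a pole of order 2; residue -14/5.

Denominator factor (λ - 4)^2: pole of order 2 at 4, modulus 4.
Branch term (-1)*sqrt(1 - λ/(-2/9)): its argument vanishes at λ = -2/9, a square-root branch point, modulus 2/9.
The radius of convergence is the smallest modulus among the singular points: 2/9.
The branch term is analytic at 4 and contributes nothing to the residue; only the rational part matters.
At the order-2 pole 4 set g(λ) = (λ - (4))^2*(rational part) = -λ**2 + 26*λ/5 + 14.
Order-2 pole: residue = g'(a); g'(4) = -14/5, so the residue is -14/5.
List the singular points by increasing real part (a conjugate pair: the negative imaginary part first).


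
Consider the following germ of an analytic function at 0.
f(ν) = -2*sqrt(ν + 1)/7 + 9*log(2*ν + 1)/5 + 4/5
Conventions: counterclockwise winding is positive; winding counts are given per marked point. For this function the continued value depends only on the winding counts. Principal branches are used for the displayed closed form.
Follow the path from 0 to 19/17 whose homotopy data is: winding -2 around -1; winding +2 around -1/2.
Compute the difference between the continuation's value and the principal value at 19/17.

The rational part is single-valued and drops out of the difference; each branch term changes only by its own monodromy.
(-2/7)*sqrt(1 - ν/(-1)): winding -2 is even, the square root returns to the same sheet, contribution 0.
(9/5)*log(1 - ν/(-1/2)): each positive loop around -1/2 adds 2*pi*i to the log, so winding +2 contributes (9/5)*(2)*2*pi*i = (36/5)*pi*i.
Summing the contributions at ν = 19/17 gives (36/5)*pi*i.

Continued minus principal equals (36/5)*pi*i.


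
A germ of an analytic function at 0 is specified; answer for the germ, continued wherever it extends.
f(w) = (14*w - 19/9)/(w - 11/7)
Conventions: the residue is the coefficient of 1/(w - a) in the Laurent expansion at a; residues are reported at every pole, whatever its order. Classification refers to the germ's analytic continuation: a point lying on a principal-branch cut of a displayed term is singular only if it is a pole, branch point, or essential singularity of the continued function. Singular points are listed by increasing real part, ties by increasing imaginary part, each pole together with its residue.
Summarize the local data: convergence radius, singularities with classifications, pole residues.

Denominator factor (w - 11/7): pole of order 1 at 11/7, modulus 11/7.
The radius of convergence is the smallest modulus among the singular points: 11/7.
At the order-1 pole 11/7 set g(w) = (w - (11/7))*f(w) = 14*w - 19/9.
Simple pole: residue = g(a) at a = 11/7, which is 179/9.

Radius of convergence at 0: 11/7.
At 11/7: a pole of order 1; residue 179/9.


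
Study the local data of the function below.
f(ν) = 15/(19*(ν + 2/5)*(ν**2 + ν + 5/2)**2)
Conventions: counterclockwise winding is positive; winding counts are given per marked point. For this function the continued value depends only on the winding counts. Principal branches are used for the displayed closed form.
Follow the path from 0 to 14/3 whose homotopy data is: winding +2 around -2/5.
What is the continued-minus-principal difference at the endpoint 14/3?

Continued minus principal equals 0.

The function is rational, hence single-valued: continuing it around any pole returns the same value, so the difference is 0.


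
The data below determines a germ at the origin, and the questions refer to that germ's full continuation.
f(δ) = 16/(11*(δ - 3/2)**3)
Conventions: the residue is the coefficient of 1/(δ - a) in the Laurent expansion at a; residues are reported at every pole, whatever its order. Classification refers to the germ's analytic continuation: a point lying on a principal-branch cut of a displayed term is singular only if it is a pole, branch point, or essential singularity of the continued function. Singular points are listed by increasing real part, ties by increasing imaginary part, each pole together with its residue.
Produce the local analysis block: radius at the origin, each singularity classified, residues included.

Radius of convergence at 0: 3/2.
At 3/2: a pole of order 3; residue 0.

Denominator factor (δ - 3/2)^3: pole of order 3 at 3/2, modulus 3/2.
The radius of convergence is the smallest modulus among the singular points: 3/2.
At the order-3 pole 3/2 set g(δ) = (δ - (3/2))^3*f(δ) = 16/11.
Order-3 pole: residue = g''(a)/2; g''(3/2) = 0, so the residue is 0.


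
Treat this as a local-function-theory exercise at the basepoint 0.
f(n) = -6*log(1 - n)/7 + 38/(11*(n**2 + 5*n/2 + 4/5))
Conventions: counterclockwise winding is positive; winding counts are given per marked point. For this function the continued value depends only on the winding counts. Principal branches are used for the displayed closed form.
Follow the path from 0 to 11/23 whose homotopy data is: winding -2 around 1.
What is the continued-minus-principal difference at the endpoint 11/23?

Continued minus principal equals (24/7)*pi*i.

The rational part is single-valued and drops out of the difference; each branch term changes only by its own monodromy.
(-6/7)*log(1 - n/(1)): each positive loop around 1 adds 2*pi*i to the log, so winding -2 contributes (-6/7)*(-2)*2*pi*i = (24/7)*pi*i.
Summing the contributions at n = 11/23 gives (24/7)*pi*i.


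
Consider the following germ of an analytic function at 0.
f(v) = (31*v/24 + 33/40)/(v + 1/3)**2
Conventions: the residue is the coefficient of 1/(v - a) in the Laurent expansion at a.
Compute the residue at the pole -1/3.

The residue is 31/24.

At the order-2 pole -1/3 set g(v) = (v - (-1/3))^2*f(v) = 31*v/24 + 33/40.
Order-2 pole: residue = g'(a); g'(-1/3) = 31/24, so the residue is 31/24.


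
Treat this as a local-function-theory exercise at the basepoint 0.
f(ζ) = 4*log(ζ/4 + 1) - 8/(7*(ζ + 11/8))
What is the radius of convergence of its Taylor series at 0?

Denominator factor (ζ + 11/8): pole of order 1 at -11/8, modulus 11/8.
Branch term (4)*log(1 - ζ/(-4)): its argument vanishes at ζ = -4, a logarithmic branch point, modulus 4.
The radius of convergence is the smallest modulus among the singular points: 11/8.

The radius of convergence is 11/8.


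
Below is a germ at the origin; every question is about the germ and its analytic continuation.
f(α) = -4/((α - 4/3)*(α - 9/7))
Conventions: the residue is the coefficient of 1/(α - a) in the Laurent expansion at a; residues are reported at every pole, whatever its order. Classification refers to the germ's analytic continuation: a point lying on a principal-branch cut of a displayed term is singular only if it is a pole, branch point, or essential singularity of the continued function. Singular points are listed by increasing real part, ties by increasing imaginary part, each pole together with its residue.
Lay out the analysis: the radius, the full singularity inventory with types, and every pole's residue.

Radius of convergence at 0: 9/7.
At 9/7: a pole of order 1; residue 84.
At 4/3: a pole of order 1; residue -84.

Denominator factor (α - 9/7): pole of order 1 at 9/7, modulus 9/7.
Denominator factor (α - 4/3): pole of order 1 at 4/3, modulus 4/3.
The radius of convergence is the smallest modulus among the singular points: 9/7.
At the order-1 pole 9/7 set g(α) = (α - (9/7))*f(α) = -4/(α - 4/3).
Simple pole: residue = g(a) at a = 9/7, which is 84.
At the order-1 pole 4/3 set g(α) = (α - (4/3))*f(α) = -4/(α - 9/7).
Simple pole: residue = g(a) at a = 4/3, which is -84.
List the singular points by increasing real part (a conjugate pair: the negative imaginary part first).


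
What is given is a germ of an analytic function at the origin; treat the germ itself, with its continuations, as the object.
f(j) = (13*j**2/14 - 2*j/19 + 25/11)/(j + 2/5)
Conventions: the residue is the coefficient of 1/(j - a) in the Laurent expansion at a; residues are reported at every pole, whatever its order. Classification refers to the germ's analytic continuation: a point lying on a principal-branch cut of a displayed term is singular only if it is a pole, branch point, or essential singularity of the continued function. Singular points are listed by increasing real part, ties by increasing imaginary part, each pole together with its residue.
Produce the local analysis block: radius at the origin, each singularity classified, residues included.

Denominator factor (j + 2/5): pole of order 1 at -2/5, modulus 2/5.
The radius of convergence is the smallest modulus among the singular points: 2/5.
At the order-1 pole -2/5 set g(j) = (j - (-2/5))*f(j) = 13*j**2/14 - 2*j/19 + 25/11.
Simple pole: residue = g(a) at a = -2/5, which is 90099/36575.

Radius of convergence at 0: 2/5.
At -2/5: a pole of order 1; residue 90099/36575.


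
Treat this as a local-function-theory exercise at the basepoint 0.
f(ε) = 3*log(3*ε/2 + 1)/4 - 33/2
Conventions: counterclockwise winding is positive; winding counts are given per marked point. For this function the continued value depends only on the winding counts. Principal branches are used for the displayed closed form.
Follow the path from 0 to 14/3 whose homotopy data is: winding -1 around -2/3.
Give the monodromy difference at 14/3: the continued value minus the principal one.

The rational part is single-valued and drops out of the difference; each branch term changes only by its own monodromy.
(3/4)*log(1 - ε/(-2/3)): each positive loop around -2/3 adds 2*pi*i to the log, so winding -1 contributes (3/4)*(-1)*2*pi*i = -(3/2)*pi*i.
Summing the contributions at ε = 14/3 gives -(3/2)*pi*i.

Continued minus principal equals -(3/2)*pi*i.


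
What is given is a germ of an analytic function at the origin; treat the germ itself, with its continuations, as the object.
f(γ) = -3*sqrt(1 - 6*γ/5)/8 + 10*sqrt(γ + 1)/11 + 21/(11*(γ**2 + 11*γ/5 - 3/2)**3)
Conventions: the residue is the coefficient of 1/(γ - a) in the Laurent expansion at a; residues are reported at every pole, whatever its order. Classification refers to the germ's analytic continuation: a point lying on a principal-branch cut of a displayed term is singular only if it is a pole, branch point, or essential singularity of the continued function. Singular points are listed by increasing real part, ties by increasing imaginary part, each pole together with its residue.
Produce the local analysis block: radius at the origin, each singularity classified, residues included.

Radius of convergence at 0: -11/10 + (1/10)*sqrt(271).
At -11/10 - (1/10)*sqrt(271): a pole of order 3; residue -(393750/218927621)*sqrt(271).
At -1: an algebraic (square-root) branch point.
At -11/10 + (1/10)*sqrt(271): a pole of order 3; residue (393750/218927621)*sqrt(271).
At 5/6: an algebraic (square-root) branch point.

Denominator factor (γ**2 + 11*γ/5 - 3/2)^3: discriminant 271/25, real irrational roots -11/10 + (1/10)*sqrt(271) and -11/10 - (1/10)*sqrt(271); poles of order 3, moduli -11/10 + (1/10)*sqrt(271) and 11/10 + (1/10)*sqrt(271).
Branch term (-3/8)*sqrt(1 - γ/(5/6)): its argument vanishes at γ = 5/6, a square-root branch point, modulus 5/6.
Branch term (10/11)*sqrt(1 - γ/(-1)): its argument vanishes at γ = -1, a square-root branch point, modulus 1.
The radius of convergence is the smallest modulus among the singular points: -11/10 + (1/10)*sqrt(271).
The branch terms are analytic at -11/10 - (1/10)*sqrt(271) and contribute nothing to the residue; only the rational part matters.
The factor γ**2 + 11*γ/5 - 3/2 splits as (γ - a)(γ - a') with a = -11/10 - (1/10)*sqrt(271), a' = -11/10 + (1/10)*sqrt(271). At the order-3 pole a set g(γ) = (γ - a)^3*(rational part) = [21/11] / (γ - a')^3.
Order-3 pole: residue = g''(a)/2; g''(-11/10 - (1/10)*sqrt(271)) = -(787500/218927621)*sqrt(271), so the residue is -(393750/218927621)*sqrt(271).
The branch terms are analytic at -11/10 + (1/10)*sqrt(271) and contribute nothing to the residue; only the rational part matters.
The factor γ**2 + 11*γ/5 - 3/2 splits as (γ - a)(γ - a') with a = -11/10 + (1/10)*sqrt(271), a' = -11/10 - (1/10)*sqrt(271). At the order-3 pole a set g(γ) = (γ - a)^3*(rational part) = [21/11] / (γ - a')^3.
Order-3 pole: residue = g''(a)/2; g''(-11/10 + (1/10)*sqrt(271)) = (787500/218927621)*sqrt(271), so the residue is (393750/218927621)*sqrt(271).
List the singular points by increasing real part (a conjugate pair: the negative imaginary part first).


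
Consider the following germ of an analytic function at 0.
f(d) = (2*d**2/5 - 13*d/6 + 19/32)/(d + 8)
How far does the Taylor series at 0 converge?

The radius of convergence is 8.

Denominator factor (d + 8): pole of order 1 at -8, modulus 8.
The radius of convergence is the smallest modulus among the singular points: 8.


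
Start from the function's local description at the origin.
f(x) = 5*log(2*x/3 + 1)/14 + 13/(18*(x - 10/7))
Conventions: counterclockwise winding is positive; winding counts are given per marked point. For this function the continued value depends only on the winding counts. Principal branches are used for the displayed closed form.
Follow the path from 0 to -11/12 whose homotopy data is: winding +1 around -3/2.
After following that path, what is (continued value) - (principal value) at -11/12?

The rational part is single-valued and drops out of the difference; each branch term changes only by its own monodromy.
(5/14)*log(1 - x/(-3/2)): each positive loop around -3/2 adds 2*pi*i to the log, so winding +1 contributes (5/14)*(1)*2*pi*i = (5/7)*pi*i.
Summing the contributions at x = -11/12 gives (5/7)*pi*i.

Continued minus principal equals (5/7)*pi*i.


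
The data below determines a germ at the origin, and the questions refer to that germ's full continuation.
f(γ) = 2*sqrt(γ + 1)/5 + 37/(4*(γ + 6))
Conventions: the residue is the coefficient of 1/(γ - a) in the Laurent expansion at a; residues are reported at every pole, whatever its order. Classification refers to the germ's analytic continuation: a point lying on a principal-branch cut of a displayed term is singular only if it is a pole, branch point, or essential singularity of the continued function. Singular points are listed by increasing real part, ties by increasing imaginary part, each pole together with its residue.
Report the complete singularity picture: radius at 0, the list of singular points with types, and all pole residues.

Denominator factor (γ + 6): pole of order 1 at -6, modulus 6.
Branch term (2/5)*sqrt(1 - γ/(-1)): its argument vanishes at γ = -1, a square-root branch point, modulus 1.
The radius of convergence is the smallest modulus among the singular points: 1.
The branch term is analytic at -6 and contributes nothing to the residue; only the rational part matters.
At the order-1 pole -6 set g(γ) = (γ - (-6))*(rational part) = 37/4.
Simple pole: residue = g(a) at a = -6, which is 37/4.
List the singular points by increasing real part (a conjugate pair: the negative imaginary part first).

Radius of convergence at 0: 1.
At -6: a pole of order 1; residue 37/4.
At -1: an algebraic (square-root) branch point.


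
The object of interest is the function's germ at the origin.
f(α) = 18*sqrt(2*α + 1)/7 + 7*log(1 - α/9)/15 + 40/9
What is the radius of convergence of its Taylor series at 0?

Branch term (7/15)*log(1 - α/(9)): its argument vanishes at α = 9, a logarithmic branch point, modulus 9.
Branch term (18/7)*sqrt(1 - α/(-1/2)): its argument vanishes at α = -1/2, a square-root branch point, modulus 1/2.
The radius of convergence is the smallest modulus among the singular points: 1/2.

The radius of convergence is 1/2.


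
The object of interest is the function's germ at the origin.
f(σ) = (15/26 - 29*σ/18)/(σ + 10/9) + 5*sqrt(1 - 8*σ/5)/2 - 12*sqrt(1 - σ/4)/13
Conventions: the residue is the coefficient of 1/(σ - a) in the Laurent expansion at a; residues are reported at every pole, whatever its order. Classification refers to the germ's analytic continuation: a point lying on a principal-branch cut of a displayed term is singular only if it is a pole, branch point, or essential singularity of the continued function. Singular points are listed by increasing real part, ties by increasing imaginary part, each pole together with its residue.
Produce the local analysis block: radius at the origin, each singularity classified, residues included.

Denominator factor (σ + 10/9): pole of order 1 at -10/9, modulus 10/9.
Branch term (5/2)*sqrt(1 - σ/(5/8)): its argument vanishes at σ = 5/8, a square-root branch point, modulus 5/8.
Branch term (-12/13)*sqrt(1 - σ/(4)): its argument vanishes at σ = 4, a square-root branch point, modulus 4.
The radius of convergence is the smallest modulus among the singular points: 5/8.
The branch terms are analytic at -10/9 and contribute nothing to the residue; only the rational part matters.
At the order-1 pole -10/9 set g(σ) = (σ - (-10/9))*(rational part) = 15/26 - 29*σ/18.
Simple pole: residue = g(a) at a = -10/9, which is 4985/2106.
List the singular points by increasing real part (a conjugate pair: the negative imaginary part first).

Radius of convergence at 0: 5/8.
At -10/9: a pole of order 1; residue 4985/2106.
At 5/8: an algebraic (square-root) branch point.
At 4: an algebraic (square-root) branch point.


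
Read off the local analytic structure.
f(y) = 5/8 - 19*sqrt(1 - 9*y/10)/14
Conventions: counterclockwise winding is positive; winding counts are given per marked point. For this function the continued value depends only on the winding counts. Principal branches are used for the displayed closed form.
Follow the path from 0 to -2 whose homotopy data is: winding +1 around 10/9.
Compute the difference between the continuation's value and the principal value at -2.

The rational part is single-valued and drops out of the difference; each branch term changes only by its own monodromy.
(-19/14)*sqrt(1 - y/(10/9)): winding +1 is odd, the square root flips sign, contributing -2*(-19/14)*sqrt(1 - (-2)/(10/9)) = -2*(-19/14)*sqrt(14/5) = (19/35)*sqrt(70).
Summing the contributions at y = -2 gives (19/35)*sqrt(70).

Continued minus principal equals (19/35)*sqrt(70).


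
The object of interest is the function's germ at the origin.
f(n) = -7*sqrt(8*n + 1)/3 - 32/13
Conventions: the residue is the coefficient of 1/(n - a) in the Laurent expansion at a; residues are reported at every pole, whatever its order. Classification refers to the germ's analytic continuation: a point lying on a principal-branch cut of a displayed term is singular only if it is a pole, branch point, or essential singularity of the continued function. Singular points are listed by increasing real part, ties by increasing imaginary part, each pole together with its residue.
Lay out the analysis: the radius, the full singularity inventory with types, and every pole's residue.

Radius of convergence at 0: 1/8.
At -1/8: an algebraic (square-root) branch point.

Branch term (-7/3)*sqrt(1 - n/(-1/8)): its argument vanishes at n = -1/8, a square-root branch point, modulus 1/8.
The radius of convergence is the smallest modulus among the singular points: 1/8.


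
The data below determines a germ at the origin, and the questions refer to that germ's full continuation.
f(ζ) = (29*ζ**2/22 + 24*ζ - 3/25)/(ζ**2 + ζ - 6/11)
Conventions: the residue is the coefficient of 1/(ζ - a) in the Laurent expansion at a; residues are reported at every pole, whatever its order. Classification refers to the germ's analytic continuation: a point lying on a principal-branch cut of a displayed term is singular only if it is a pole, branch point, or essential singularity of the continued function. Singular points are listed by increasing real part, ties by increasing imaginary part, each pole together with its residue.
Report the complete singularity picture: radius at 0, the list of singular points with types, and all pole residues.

Denominator factor (ζ**2 + ζ - 6/11): discriminant 35/11, real irrational roots -1/2 + (1/22)*sqrt(385) and -1/2 - (1/22)*sqrt(385); poles of order 1, moduli -1/2 + (1/22)*sqrt(385) and 1/2 + (1/22)*sqrt(385).
The radius of convergence is the smallest modulus among the singular points: -1/2 + (1/22)*sqrt(385).
The factor ζ**2 + ζ - 6/11 splits as (ζ - a)(ζ - a') with a = -1/2 - (1/22)*sqrt(385), a' = -1/2 + (1/22)*sqrt(385). At the order-1 pole a set g(ζ) = (ζ - a)*f(ζ) = [29*ζ**2/22 + 24*ζ - 3/25] / (ζ - a').
Simple pole: residue = g(a) at a = -1/2 - (1/22)*sqrt(385), which is 499/44 + (129977/423500)*sqrt(385).
The factor ζ**2 + ζ - 6/11 splits as (ζ - a)(ζ - a') with a = -1/2 + (1/22)*sqrt(385), a' = -1/2 - (1/22)*sqrt(385). At the order-1 pole a set g(ζ) = (ζ - a)*f(ζ) = [29*ζ**2/22 + 24*ζ - 3/25] / (ζ - a').
Simple pole: residue = g(a) at a = -1/2 + (1/22)*sqrt(385), which is 499/44 - (129977/423500)*sqrt(385).
List the singular points by increasing real part (a conjugate pair: the negative imaginary part first).

Radius of convergence at 0: -1/2 + (1/22)*sqrt(385).
At -1/2 - (1/22)*sqrt(385): a pole of order 1; residue 499/44 + (129977/423500)*sqrt(385).
At -1/2 + (1/22)*sqrt(385): a pole of order 1; residue 499/44 - (129977/423500)*sqrt(385).


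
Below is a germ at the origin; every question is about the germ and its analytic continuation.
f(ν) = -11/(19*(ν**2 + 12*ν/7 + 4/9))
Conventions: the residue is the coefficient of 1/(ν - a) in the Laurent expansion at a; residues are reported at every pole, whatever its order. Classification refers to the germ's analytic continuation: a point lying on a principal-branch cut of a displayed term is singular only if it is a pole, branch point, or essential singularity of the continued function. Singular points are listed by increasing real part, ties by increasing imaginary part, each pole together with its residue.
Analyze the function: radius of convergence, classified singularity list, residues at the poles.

Radius of convergence at 0: 6/7 - (8/21)*sqrt(2).
At -6/7 - (8/21)*sqrt(2): a pole of order 1; residue (231/608)*sqrt(2).
At -6/7 + (8/21)*sqrt(2): a pole of order 1; residue -(231/608)*sqrt(2).

Denominator factor (ν**2 + 12*ν/7 + 4/9): discriminant 512/441, real irrational roots -6/7 + (8/21)*sqrt(2) and -6/7 - (8/21)*sqrt(2); poles of order 1, moduli 6/7 - (8/21)*sqrt(2) and 6/7 + (8/21)*sqrt(2).
The radius of convergence is the smallest modulus among the singular points: 6/7 - (8/21)*sqrt(2).
The factor ν**2 + 12*ν/7 + 4/9 splits as (ν - a)(ν - a') with a = -6/7 - (8/21)*sqrt(2), a' = -6/7 + (8/21)*sqrt(2). At the order-1 pole a set g(ν) = (ν - a)*f(ν) = [-11/19] / (ν - a').
Simple pole: residue = g(a) at a = -6/7 - (8/21)*sqrt(2), which is (231/608)*sqrt(2).
The factor ν**2 + 12*ν/7 + 4/9 splits as (ν - a)(ν - a') with a = -6/7 + (8/21)*sqrt(2), a' = -6/7 - (8/21)*sqrt(2). At the order-1 pole a set g(ν) = (ν - a)*f(ν) = [-11/19] / (ν - a').
Simple pole: residue = g(a) at a = -6/7 + (8/21)*sqrt(2), which is -(231/608)*sqrt(2).
List the singular points by increasing real part (a conjugate pair: the negative imaginary part first).


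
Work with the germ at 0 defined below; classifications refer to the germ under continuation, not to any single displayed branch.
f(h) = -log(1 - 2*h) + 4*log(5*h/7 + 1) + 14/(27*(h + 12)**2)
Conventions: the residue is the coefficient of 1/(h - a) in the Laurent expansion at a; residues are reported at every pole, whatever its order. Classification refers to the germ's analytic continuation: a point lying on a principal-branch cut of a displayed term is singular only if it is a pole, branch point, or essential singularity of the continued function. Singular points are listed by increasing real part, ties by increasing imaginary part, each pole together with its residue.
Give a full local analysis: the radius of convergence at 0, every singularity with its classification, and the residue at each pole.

Denominator factor (h + 12)^2: pole of order 2 at -12, modulus 12.
Branch term (4)*log(1 - h/(-7/5)): its argument vanishes at h = -7/5, a logarithmic branch point, modulus 7/5.
Branch term (-1)*log(1 - h/(1/2)): its argument vanishes at h = 1/2, a logarithmic branch point, modulus 1/2.
The radius of convergence is the smallest modulus among the singular points: 1/2.
The branch terms are analytic at -12 and contribute nothing to the residue; only the rational part matters.
At the order-2 pole -12 set g(h) = (h - (-12))^2*(rational part) = 14/27.
Order-2 pole: residue = g'(a); g'(-12) = 0, so the residue is 0.
List the singular points by increasing real part (a conjugate pair: the negative imaginary part first).

Radius of convergence at 0: 1/2.
At -12: a pole of order 2; residue 0.
At -7/5: a logarithmic branch point.
At 1/2: a logarithmic branch point.
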